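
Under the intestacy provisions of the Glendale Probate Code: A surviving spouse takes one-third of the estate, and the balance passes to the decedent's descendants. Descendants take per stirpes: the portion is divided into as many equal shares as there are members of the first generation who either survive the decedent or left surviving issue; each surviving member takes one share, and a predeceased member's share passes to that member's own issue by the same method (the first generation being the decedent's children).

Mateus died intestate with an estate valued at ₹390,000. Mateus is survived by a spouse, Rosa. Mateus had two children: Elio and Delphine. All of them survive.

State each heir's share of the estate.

Rosa takes one-third of ₹390,000 = ₹130,000. The remaining ₹260,000 passes to the descendants.
The descendants' portion (₹260,000) is divided into 2 shares of ₹130,000: Elio and Delphine each take ₹130,000.

Rosa: ₹130,000; Elio: ₹130,000; Delphine: ₹130,000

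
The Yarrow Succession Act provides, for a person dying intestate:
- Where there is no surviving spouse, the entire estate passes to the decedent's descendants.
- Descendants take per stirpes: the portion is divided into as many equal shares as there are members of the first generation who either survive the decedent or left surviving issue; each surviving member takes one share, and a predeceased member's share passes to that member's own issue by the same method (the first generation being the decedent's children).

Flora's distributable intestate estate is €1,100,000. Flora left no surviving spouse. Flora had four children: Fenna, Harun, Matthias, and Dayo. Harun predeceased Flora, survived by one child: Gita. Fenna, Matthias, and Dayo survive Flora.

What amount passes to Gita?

The entire €1,100,000 passes to the descendants.
That amount (€1,100,000) is divided into 4 shares of €275,000: Fenna, Matthias, and Dayo each take €275,000; Harun's €275,000 share passes to Harun's issue.
Harun's share (€275,000) passes entirely to Gita.

Gita receives €275,000.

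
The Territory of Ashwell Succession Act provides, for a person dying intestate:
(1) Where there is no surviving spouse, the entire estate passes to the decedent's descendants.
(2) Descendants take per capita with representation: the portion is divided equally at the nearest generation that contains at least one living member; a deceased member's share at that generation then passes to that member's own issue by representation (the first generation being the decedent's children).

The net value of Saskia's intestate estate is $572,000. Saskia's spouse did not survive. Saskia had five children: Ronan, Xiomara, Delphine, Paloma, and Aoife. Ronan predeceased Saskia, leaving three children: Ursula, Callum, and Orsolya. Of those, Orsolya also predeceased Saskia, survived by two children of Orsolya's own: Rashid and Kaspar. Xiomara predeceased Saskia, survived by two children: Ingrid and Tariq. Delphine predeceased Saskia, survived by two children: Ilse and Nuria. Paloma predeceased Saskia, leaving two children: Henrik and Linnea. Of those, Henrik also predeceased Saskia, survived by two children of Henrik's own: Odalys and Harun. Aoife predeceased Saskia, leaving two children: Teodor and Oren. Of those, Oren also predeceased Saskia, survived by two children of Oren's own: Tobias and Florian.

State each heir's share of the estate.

The entire $572,000 passes to the descendants.
No child survives, so the initial division is made at the grandchildren's generation.
That amount ($572,000) is divided into 11 shares of $52,000: Ursula, Callum, Ingrid, Tariq, Ilse, Nuria, Linnea, and Teodor each take $52,000; Orsolya's $52,000 share passes to Orsolya's issue; Henrik's $52,000 share passes to Henrik's issue; Oren's $52,000 share passes to Oren's issue.
Orsolya's share ($52,000) is divided into 2 shares of $26,000: Rashid and Kaspar each take $26,000.
Henrik's share ($52,000) is divided into 2 shares of $26,000: Odalys and Harun each take $26,000.
Oren's share ($52,000) is divided into 2 shares of $26,000: Tobias and Florian each take $26,000.

Ursula: $52,000; Callum: $52,000; Rashid: $26,000; Kaspar: $26,000; Ingrid: $52,000; Tariq: $52,000; Ilse: $52,000; Nuria: $52,000; Odalys: $26,000; Harun: $26,000; Linnea: $52,000; Teodor: $52,000; Tobias: $26,000; Florian: $26,000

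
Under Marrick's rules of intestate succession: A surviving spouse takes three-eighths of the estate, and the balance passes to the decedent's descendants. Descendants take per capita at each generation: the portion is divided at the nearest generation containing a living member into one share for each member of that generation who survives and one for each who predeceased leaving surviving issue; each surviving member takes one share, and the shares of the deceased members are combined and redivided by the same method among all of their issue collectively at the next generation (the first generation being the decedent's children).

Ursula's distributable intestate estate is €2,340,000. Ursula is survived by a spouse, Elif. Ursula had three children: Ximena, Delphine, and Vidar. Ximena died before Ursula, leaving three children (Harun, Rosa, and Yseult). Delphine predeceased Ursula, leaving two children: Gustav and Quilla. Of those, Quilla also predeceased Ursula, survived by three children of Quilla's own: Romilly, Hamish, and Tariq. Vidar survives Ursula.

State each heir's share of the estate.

Elif takes three-eighths of €2,340,000 = €877,500. The remaining €1,462,500 passes to the descendants.
The descendants' portion (€1,462,500) is divided at the children's generation into 3 shares of €487,500. Vidar takes €487,500. The 2 shares of the deceased (Ximena and Delphine) are combined into a pool of €975,000.
That pool (€975,000) is divided at the grandchildren's generation into 5 shares of €195,000. Harun, Rosa, Yseult, and Gustav each take €195,000. The remaining share for the deceased Quilla (€195,000) is carried to the next generation.
That pool (€195,000) is divided at the great-grandchildren's generation equally among Romilly, Hamish, and Tariq: €65,000 each.

Elif: €877,500; Harun: €195,000; Rosa: €195,000; Yseult: €195,000; Gustav: €195,000; Romilly: €65,000; Hamish: €65,000; Tariq: €65,000; Vidar: €487,500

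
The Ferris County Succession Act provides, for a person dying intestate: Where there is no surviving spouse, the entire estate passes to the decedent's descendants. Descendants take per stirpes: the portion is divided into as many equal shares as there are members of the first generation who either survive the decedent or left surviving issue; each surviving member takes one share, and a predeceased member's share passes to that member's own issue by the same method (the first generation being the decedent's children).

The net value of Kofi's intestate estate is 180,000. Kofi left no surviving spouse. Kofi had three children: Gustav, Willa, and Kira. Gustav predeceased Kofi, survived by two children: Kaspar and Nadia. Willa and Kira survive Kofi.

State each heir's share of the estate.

The entire 180,000 passes to the descendants.
That amount (180,000) is divided into 3 shares of 60,000: Willa and Kira each take 60,000; Gustav's 60,000 share passes to Gustav's issue.
Gustav's share (60,000) is divided into 2 shares of 30,000: Kaspar and Nadia each take 30,000.

Kaspar: 30,000; Nadia: 30,000; Willa: 60,000; Kira: 60,000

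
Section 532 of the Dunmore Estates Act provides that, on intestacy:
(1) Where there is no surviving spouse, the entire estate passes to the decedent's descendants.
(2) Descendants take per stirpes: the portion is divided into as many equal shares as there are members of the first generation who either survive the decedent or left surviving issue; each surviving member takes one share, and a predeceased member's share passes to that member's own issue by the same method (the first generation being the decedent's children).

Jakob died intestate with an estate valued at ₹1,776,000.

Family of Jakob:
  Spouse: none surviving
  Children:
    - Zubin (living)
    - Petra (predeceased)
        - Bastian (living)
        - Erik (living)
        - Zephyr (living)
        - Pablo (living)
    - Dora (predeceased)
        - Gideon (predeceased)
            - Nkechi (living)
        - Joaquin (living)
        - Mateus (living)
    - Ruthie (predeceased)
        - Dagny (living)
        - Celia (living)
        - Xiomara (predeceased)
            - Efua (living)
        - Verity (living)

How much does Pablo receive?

Pablo receives ₹111,000.

The entire ₹1,776,000 passes to the descendants.
That amount (₹1,776,000) is divided into 4 shares of ₹444,000: Zubin takes ₹444,000; Petra's ₹444,000 share passes to Petra's issue; Dora's ₹444,000 share passes to Dora's issue; Ruthie's ₹444,000 share passes to Ruthie's issue.
Petra's share (₹444,000) is divided into 4 shares of ₹111,000: Bastian, Erik, Zephyr, and Pablo each take ₹111,000.
Dora's share (₹444,000) is divided into 3 shares of ₹148,000: Joaquin and Mateus each take ₹148,000; Gideon's ₹148,000 share passes to Gideon's issue.
Gideon's share (₹148,000) passes entirely to Nkechi.
Ruthie's share (₹444,000) is divided into 4 shares of ₹111,000: Dagny, Celia, and Verity each take ₹111,000; Xiomara's ₹111,000 share passes to Xiomara's issue.
Xiomara's share (₹111,000) passes entirely to Efua.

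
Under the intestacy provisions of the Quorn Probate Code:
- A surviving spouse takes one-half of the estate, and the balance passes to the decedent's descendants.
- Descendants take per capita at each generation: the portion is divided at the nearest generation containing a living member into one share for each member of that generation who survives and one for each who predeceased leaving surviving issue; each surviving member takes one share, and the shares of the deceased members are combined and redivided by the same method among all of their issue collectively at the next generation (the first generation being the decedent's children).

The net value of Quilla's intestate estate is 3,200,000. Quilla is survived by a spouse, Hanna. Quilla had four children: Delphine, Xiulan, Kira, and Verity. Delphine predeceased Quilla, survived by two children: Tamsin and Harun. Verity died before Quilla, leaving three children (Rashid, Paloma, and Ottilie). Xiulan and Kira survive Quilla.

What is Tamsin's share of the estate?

Hanna takes one-half of 3,200,000 = 1,600,000. The remaining 1,600,000 passes to the descendants.
The descendants' portion (1,600,000) is divided at the children's generation into 4 shares of 400,000. Xiulan and Kira each take 400,000. The 2 shares of the deceased (Delphine and Verity) are combined into a pool of 800,000.
That pool (800,000) is divided at the grandchildren's generation equally among Tamsin, Harun, Rashid, Paloma, and Ottilie: 160,000 each.

Tamsin receives 160,000.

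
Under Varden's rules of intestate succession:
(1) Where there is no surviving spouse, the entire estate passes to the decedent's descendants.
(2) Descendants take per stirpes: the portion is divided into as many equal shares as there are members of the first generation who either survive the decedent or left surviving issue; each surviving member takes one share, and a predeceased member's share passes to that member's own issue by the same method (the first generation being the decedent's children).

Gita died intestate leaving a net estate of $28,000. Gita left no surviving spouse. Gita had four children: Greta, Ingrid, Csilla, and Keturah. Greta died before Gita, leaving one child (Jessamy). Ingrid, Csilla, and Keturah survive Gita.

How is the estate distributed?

Jessamy: $7,000; Ingrid: $7,000; Csilla: $7,000; Keturah: $7,000

The entire $28,000 passes to the descendants.
That amount ($28,000) is divided into 4 shares of $7,000: Ingrid, Csilla, and Keturah each take $7,000; Greta's $7,000 share passes to Greta's issue.
Greta's share ($7,000) passes entirely to Jessamy.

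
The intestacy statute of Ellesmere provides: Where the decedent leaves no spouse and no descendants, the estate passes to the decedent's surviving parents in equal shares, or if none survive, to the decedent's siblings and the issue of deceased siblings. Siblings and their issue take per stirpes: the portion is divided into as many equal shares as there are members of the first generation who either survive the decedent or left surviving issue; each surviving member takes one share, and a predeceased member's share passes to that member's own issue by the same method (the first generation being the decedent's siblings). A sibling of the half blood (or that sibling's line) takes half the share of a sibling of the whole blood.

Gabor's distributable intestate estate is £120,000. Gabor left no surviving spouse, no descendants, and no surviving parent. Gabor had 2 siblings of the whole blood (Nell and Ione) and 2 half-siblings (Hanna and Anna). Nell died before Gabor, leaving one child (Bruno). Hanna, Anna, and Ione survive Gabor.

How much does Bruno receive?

The entire £120,000 passes to the siblings and their issue.
Counting each half-blood sibling's line as half a unit, there are 3 units in £120,000, so one unit is £40,000. Whole-blood lines (Nell and Ione) take £40,000 each; half-blood lines (Hanna and Anna) take £20,000 each.
Nell's share (£40,000) passes entirely to Bruno.

Bruno receives £40,000.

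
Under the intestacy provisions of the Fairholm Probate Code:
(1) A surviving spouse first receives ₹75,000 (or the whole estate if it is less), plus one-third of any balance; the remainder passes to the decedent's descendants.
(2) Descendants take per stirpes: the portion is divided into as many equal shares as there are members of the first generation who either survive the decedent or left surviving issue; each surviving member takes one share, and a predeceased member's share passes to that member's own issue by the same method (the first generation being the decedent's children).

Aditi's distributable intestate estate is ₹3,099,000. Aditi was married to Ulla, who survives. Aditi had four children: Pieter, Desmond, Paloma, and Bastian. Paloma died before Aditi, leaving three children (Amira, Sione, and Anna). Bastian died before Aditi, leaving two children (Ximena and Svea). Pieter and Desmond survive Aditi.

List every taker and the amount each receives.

Ulla first takes ₹75,000, leaving a balance of ₹3,024,000. Ulla then takes one-third of the balance (₹1,008,000), for a total of ₹1,083,000. The remaining ₹2,016,000 passes to the descendants.
The descendants' portion (₹2,016,000) is divided into 4 shares of ₹504,000: Pieter and Desmond each take ₹504,000; Paloma's ₹504,000 share passes to Paloma's issue; Bastian's ₹504,000 share passes to Bastian's issue.
Paloma's share (₹504,000) is divided into 3 shares of ₹168,000: Amira, Sione, and Anna each take ₹168,000.
Bastian's share (₹504,000) is divided into 2 shares of ₹252,000: Ximena and Svea each take ₹252,000.

Ulla: ₹1,083,000; Pieter: ₹504,000; Desmond: ₹504,000; Amira: ₹168,000; Sione: ₹168,000; Anna: ₹168,000; Ximena: ₹252,000; Svea: ₹252,000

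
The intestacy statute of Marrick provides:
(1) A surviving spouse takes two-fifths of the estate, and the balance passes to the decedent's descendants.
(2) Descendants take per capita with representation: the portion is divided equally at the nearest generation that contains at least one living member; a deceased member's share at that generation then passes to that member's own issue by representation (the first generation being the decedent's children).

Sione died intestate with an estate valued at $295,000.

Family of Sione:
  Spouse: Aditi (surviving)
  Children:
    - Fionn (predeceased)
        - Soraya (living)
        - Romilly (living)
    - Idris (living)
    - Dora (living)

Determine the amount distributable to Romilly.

Aditi takes two-fifths of $295,000 = $118,000. The remaining $177,000 passes to the descendants.
The descendants' portion ($177,000) is divided into 3 shares of $59,000: Idris and Dora each take $59,000; Fionn's $59,000 share passes to Fionn's issue.
Fionn's share ($59,000) is divided into 2 shares of $29,500: Soraya and Romilly each take $29,500.

Romilly receives $29,500.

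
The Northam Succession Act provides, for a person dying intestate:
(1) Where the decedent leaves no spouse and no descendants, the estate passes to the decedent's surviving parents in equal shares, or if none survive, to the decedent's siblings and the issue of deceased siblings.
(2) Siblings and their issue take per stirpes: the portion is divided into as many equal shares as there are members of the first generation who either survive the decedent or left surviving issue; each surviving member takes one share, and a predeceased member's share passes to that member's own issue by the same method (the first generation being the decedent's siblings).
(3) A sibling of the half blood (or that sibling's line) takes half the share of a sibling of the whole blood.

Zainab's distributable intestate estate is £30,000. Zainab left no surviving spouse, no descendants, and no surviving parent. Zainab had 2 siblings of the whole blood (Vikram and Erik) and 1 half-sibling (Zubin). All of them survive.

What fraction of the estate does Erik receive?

The entire £30,000 passes to the siblings and their issue.
Counting each half-blood sibling's line as half a unit, there are 5/2 units in £30,000, so one unit is £12,000. Whole-blood lines (Vikram and Erik) take £12,000 each; half-blood lines (Zubin) take £6,000 each.

Erik receives 2/5 of the estate.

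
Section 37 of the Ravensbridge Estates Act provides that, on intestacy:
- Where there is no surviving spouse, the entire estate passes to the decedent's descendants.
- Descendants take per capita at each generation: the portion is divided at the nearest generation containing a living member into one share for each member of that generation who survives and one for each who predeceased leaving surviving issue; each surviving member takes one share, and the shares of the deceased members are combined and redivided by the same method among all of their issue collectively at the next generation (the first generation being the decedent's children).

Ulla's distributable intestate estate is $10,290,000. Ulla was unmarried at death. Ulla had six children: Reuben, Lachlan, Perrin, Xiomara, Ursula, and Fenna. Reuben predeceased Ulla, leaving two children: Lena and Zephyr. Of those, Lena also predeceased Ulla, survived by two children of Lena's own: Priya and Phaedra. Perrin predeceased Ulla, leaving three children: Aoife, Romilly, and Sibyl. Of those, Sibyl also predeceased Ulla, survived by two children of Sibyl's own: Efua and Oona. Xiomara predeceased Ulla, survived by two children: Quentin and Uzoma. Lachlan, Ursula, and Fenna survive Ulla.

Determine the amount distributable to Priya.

Priya receives $367,500.

The entire $10,290,000 passes to the descendants.
That amount ($10,290,000) is divided at the children's generation into 6 shares of $1,715,000. Lachlan, Ursula, and Fenna each take $1,715,000. The 3 shares of the deceased (Reuben, Perrin, and Xiomara) are combined into a pool of $5,145,000.
That pool ($5,145,000) is divided at the grandchildren's generation into 7 shares of $735,000. Zephyr, Aoife, Romilly, Quentin, and Uzoma each take $735,000. The 2 shares of the deceased (Lena and Sibyl) are combined into a pool of $1,470,000.
That pool ($1,470,000) is divided at the great-grandchildren's generation equally among Priya, Phaedra, Efua, and Oona: $367,500 each.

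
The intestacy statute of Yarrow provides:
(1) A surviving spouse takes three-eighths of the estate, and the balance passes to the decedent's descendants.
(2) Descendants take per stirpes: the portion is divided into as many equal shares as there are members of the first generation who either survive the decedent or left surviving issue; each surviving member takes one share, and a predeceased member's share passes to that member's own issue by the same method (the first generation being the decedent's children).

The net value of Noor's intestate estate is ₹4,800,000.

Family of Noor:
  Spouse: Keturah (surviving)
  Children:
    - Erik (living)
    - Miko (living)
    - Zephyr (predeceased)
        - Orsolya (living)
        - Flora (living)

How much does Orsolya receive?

Keturah takes three-eighths of ₹4,800,000 = ₹1,800,000. The remaining ₹3,000,000 passes to the descendants.
The descendants' portion (₹3,000,000) is divided into 3 shares of ₹1,000,000: Erik and Miko each take ₹1,000,000; Zephyr's ₹1,000,000 share passes to Zephyr's issue.
Zephyr's share (₹1,000,000) is divided into 2 shares of ₹500,000: Orsolya and Flora each take ₹500,000.

Orsolya receives ₹500,000.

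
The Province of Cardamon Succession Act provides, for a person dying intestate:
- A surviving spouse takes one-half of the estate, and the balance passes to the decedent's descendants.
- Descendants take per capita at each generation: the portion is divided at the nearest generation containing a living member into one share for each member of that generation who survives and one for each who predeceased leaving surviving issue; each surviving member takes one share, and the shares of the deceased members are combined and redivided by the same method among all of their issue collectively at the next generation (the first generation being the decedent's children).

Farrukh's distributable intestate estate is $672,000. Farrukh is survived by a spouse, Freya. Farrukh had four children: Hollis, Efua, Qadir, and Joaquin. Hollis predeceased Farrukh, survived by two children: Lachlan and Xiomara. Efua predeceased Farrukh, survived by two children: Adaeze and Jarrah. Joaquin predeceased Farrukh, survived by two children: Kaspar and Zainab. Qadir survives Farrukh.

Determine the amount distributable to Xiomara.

Xiomara receives $42,000.

Freya takes one-half of $672,000 = $336,000. The remaining $336,000 passes to the descendants.
The descendants' portion ($336,000) is divided at the children's generation into 4 shares of $84,000. Qadir takes $84,000. The 3 shares of the deceased (Hollis, Efua, and Joaquin) are combined into a pool of $252,000.
That pool ($252,000) is divided at the grandchildren's generation equally among Lachlan, Xiomara, Adaeze, Jarrah, Kaspar, and Zainab: $42,000 each.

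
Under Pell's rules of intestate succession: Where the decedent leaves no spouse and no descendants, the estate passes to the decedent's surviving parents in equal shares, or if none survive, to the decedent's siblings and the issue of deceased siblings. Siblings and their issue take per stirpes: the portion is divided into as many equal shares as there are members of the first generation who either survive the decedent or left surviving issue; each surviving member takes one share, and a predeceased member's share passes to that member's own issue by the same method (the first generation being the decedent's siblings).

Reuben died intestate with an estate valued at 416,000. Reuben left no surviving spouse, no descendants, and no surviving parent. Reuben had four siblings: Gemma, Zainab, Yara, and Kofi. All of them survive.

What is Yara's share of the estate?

Yara receives 104,000.

The entire 416,000 passes to the siblings and their issue.
That amount (416,000) is divided into 4 shares of 104,000: Gemma, Zainab, Yara, and Kofi each take 104,000.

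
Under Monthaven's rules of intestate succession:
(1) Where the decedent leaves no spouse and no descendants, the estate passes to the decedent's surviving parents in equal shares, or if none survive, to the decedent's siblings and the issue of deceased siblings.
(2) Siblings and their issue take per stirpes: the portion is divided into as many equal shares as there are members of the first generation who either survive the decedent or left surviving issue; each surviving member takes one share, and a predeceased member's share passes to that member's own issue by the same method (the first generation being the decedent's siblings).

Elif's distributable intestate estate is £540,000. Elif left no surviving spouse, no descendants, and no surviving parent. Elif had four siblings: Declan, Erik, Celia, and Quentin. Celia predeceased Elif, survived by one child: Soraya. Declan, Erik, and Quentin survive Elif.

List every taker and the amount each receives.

The entire £540,000 passes to the siblings and their issue.
That amount (£540,000) is divided into 4 shares of £135,000: Declan, Erik, and Quentin each take £135,000; Celia's £135,000 share passes to Celia's issue.
Celia's share (£135,000) passes entirely to Soraya.

Declan: £135,000; Erik: £135,000; Soraya: £135,000; Quentin: £135,000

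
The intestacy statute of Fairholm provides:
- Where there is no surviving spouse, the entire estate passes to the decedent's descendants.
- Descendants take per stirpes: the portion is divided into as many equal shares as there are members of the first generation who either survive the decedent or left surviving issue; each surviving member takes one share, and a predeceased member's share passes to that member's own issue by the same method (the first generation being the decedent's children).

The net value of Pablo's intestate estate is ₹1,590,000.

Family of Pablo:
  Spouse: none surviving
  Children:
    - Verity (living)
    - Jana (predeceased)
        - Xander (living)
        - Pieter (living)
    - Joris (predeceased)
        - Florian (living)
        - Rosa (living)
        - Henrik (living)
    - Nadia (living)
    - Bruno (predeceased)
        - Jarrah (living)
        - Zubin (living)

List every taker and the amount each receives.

Verity: ₹318,000; Xander: ₹159,000; Pieter: ₹159,000; Florian: ₹106,000; Rosa: ₹106,000; Henrik: ₹106,000; Nadia: ₹318,000; Jarrah: ₹159,000; Zubin: ₹159,000

The entire ₹1,590,000 passes to the descendants.
That amount (₹1,590,000) is divided into 5 shares of ₹318,000: Verity and Nadia each take ₹318,000; Jana's ₹318,000 share passes to Jana's issue; Joris's ₹318,000 share passes to Joris's issue; Bruno's ₹318,000 share passes to Bruno's issue.
Jana's share (₹318,000) is divided into 2 shares of ₹159,000: Xander and Pieter each take ₹159,000.
Joris's share (₹318,000) is divided into 3 shares of ₹106,000: Florian, Rosa, and Henrik each take ₹106,000.
Bruno's share (₹318,000) is divided into 2 shares of ₹159,000: Jarrah and Zubin each take ₹159,000.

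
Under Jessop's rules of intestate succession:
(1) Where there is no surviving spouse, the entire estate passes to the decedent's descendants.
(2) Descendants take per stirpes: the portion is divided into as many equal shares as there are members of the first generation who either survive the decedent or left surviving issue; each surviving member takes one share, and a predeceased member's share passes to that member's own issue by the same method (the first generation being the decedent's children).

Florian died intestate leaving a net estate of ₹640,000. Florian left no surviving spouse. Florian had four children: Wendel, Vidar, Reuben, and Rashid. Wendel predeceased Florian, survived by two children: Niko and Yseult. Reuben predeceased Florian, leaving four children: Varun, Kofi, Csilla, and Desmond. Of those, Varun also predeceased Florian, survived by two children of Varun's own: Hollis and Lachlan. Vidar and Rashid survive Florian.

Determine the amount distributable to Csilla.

The entire ₹640,000 passes to the descendants.
That amount (₹640,000) is divided into 4 shares of ₹160,000: Vidar and Rashid each take ₹160,000; Wendel's ₹160,000 share passes to Wendel's issue; Reuben's ₹160,000 share passes to Reuben's issue.
Wendel's share (₹160,000) is divided into 2 shares of ₹80,000: Niko and Yseult each take ₹80,000.
Reuben's share (₹160,000) is divided into 4 shares of ₹40,000: Kofi, Csilla, and Desmond each take ₹40,000; Varun's ₹40,000 share passes to Varun's issue.
Varun's share (₹40,000) is divided into 2 shares of ₹20,000: Hollis and Lachlan each take ₹20,000.

Csilla receives ₹40,000.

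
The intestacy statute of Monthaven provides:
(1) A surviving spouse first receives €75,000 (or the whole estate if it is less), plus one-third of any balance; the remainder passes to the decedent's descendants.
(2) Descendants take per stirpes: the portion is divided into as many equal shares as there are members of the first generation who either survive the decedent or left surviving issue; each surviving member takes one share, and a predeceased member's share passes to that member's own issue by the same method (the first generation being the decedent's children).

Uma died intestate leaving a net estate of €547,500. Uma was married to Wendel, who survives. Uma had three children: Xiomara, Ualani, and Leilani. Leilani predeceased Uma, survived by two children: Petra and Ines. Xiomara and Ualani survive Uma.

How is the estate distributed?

Wendel: €232,500; Xiomara: €105,000; Ualani: €105,000; Petra: €52,500; Ines: €52,500

Wendel first takes €75,000, leaving a balance of €472,500. Wendel then takes one-third of the balance (€157,500), for a total of €232,500. The remaining €315,000 passes to the descendants.
The descendants' portion (€315,000) is divided into 3 shares of €105,000: Xiomara and Ualani each take €105,000; Leilani's €105,000 share passes to Leilani's issue.
Leilani's share (€105,000) is divided into 2 shares of €52,500: Petra and Ines each take €52,500.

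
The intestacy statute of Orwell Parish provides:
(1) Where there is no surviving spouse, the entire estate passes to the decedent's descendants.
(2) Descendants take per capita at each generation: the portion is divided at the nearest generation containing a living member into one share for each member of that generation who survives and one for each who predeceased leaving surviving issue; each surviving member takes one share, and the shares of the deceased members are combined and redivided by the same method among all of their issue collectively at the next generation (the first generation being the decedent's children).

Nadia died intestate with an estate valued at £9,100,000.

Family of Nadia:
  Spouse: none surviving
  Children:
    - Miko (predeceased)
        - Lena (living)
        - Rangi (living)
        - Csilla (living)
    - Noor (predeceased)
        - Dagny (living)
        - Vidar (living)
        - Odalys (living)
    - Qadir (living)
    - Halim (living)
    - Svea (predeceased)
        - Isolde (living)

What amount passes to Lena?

The entire £9,100,000 passes to the descendants.
That amount (£9,100,000) is divided at the children's generation into 5 shares of £1,820,000. Qadir and Halim each take £1,820,000. The 3 shares of the deceased (Miko, Noor, and Svea) are combined into a pool of £5,460,000.
That pool (£5,460,000) is divided at the grandchildren's generation equally among Lena, Rangi, Csilla, Dagny, Vidar, Odalys, and Isolde: £780,000 each.

Lena receives £780,000.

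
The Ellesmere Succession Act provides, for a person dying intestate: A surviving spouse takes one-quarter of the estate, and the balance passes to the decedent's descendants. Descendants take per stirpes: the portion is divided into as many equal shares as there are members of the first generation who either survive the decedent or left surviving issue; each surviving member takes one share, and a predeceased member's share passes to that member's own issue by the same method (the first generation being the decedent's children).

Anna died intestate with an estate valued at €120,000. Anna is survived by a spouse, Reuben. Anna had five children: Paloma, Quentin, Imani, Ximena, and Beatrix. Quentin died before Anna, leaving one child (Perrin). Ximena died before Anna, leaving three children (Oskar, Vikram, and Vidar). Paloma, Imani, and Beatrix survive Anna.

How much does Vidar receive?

Vidar receives €6,000.

Reuben takes one-quarter of €120,000 = €30,000. The remaining €90,000 passes to the descendants.
The descendants' portion (€90,000) is divided into 5 shares of €18,000: Paloma, Imani, and Beatrix each take €18,000; Quentin's €18,000 share passes to Quentin's issue; Ximena's €18,000 share passes to Ximena's issue.
Quentin's share (€18,000) passes entirely to Perrin.
Ximena's share (€18,000) is divided into 3 shares of €6,000: Oskar, Vikram, and Vidar each take €6,000.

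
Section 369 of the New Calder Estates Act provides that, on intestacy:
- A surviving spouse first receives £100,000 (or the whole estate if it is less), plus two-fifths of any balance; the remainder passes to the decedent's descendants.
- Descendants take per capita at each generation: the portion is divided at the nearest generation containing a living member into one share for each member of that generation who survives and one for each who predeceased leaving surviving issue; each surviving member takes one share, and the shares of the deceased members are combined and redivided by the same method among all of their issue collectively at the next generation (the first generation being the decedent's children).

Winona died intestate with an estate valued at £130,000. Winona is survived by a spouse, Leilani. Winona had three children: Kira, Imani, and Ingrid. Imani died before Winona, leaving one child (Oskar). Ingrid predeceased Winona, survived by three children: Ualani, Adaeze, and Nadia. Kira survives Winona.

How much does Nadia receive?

Leilani first takes £100,000, leaving a balance of £30,000. Leilani then takes two-fifths of the balance (£12,000), for a total of £112,000. The remaining £18,000 passes to the descendants.
The descendants' portion (£18,000) is divided at the children's generation into 3 shares of £6,000. Kira takes £6,000. The 2 shares of the deceased (Imani and Ingrid) are combined into a pool of £12,000.
That pool (£12,000) is divided at the grandchildren's generation equally among Oskar, Ualani, Adaeze, and Nadia: £3,000 each.

Nadia receives £3,000.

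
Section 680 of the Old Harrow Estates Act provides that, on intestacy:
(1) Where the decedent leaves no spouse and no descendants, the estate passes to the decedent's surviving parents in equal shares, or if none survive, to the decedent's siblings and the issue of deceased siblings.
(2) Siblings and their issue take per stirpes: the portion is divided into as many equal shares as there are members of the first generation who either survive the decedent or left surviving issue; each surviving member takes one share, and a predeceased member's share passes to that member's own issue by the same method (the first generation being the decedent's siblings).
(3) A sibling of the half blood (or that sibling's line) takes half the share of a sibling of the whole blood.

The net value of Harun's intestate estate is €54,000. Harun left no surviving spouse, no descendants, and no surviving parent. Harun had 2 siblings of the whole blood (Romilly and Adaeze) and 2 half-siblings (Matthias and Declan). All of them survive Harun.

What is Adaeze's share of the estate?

The entire €54,000 passes to the siblings and their issue.
Counting each half-blood sibling's line as half a unit, there are 3 units in €54,000, so one unit is €18,000. Whole-blood lines (Romilly and Adaeze) take €18,000 each; half-blood lines (Matthias and Declan) take €9,000 each.

Adaeze receives €18,000.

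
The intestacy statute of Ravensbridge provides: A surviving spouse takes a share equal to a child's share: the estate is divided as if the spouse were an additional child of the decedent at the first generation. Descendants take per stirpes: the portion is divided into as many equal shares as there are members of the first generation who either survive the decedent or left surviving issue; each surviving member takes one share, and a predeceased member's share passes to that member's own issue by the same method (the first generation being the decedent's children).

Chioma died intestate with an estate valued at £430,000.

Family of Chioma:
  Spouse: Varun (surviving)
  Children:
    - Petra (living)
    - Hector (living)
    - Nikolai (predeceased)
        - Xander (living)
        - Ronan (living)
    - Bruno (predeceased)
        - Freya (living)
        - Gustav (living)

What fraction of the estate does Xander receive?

Xander receives 1/10 of the estate.

The spouse counts as an additional share at the children's level, so there are 5 primary shares of £86,000. Varun takes one such share (£86,000).
The children's combined portion (£344,000) is divided into 4 shares of £86,000: Petra and Hector each take £86,000; Nikolai's £86,000 share passes to Nikolai's issue; Bruno's £86,000 share passes to Bruno's issue.
Nikolai's share (£86,000) is divided into 2 shares of £43,000: Xander and Ronan each take £43,000.
Bruno's share (£86,000) is divided into 2 shares of £43,000: Freya and Gustav each take £43,000.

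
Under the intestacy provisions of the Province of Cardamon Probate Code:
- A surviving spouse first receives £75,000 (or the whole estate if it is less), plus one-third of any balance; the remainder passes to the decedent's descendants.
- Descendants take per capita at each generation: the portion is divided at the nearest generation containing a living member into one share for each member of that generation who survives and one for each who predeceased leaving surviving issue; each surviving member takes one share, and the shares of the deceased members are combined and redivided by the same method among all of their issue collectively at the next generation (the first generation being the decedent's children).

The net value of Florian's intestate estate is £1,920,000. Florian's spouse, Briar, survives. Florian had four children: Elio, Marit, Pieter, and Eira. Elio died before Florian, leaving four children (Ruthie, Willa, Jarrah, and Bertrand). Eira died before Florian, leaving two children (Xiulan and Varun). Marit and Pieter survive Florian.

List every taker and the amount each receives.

Briar: £690,000; Ruthie: £102,500; Willa: £102,500; Jarrah: £102,500; Bertrand: £102,500; Marit: £307,500; Pieter: £307,500; Xiulan: £102,500; Varun: £102,500

Briar first takes £75,000, leaving a balance of £1,845,000. Briar then takes one-third of the balance (£615,000), for a total of £690,000. The remaining £1,230,000 passes to the descendants.
The descendants' portion (£1,230,000) is divided at the children's generation into 4 shares of £307,500. Marit and Pieter each take £307,500. The 2 shares of the deceased (Elio and Eira) are combined into a pool of £615,000.
That pool (£615,000) is divided at the grandchildren's generation equally among Ruthie, Willa, Jarrah, Bertrand, Xiulan, and Varun: £102,500 each.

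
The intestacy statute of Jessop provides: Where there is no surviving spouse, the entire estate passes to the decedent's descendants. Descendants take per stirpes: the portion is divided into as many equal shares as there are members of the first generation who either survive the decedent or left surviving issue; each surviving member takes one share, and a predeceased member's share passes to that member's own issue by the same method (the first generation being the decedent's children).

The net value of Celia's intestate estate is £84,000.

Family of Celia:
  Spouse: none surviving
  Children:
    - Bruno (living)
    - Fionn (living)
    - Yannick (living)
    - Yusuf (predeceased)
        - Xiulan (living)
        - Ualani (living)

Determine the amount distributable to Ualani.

The entire £84,000 passes to the descendants.
That amount (£84,000) is divided into 4 shares of £21,000: Bruno, Fionn, and Yannick each take £21,000; Yusuf's £21,000 share passes to Yusuf's issue.
Yusuf's share (£21,000) is divided into 2 shares of £10,500: Xiulan and Ualani each take £10,500.

Ualani receives £10,500.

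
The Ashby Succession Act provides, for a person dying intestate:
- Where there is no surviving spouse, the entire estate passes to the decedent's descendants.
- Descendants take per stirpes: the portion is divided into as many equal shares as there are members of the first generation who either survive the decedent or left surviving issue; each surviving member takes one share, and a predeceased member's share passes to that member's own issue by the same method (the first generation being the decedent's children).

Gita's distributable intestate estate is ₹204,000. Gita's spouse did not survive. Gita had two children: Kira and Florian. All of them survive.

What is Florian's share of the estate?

Florian receives ₹102,000.

The entire ₹204,000 passes to the descendants.
That amount (₹204,000) is divided into 2 shares of ₹102,000: Kira and Florian each take ₹102,000.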